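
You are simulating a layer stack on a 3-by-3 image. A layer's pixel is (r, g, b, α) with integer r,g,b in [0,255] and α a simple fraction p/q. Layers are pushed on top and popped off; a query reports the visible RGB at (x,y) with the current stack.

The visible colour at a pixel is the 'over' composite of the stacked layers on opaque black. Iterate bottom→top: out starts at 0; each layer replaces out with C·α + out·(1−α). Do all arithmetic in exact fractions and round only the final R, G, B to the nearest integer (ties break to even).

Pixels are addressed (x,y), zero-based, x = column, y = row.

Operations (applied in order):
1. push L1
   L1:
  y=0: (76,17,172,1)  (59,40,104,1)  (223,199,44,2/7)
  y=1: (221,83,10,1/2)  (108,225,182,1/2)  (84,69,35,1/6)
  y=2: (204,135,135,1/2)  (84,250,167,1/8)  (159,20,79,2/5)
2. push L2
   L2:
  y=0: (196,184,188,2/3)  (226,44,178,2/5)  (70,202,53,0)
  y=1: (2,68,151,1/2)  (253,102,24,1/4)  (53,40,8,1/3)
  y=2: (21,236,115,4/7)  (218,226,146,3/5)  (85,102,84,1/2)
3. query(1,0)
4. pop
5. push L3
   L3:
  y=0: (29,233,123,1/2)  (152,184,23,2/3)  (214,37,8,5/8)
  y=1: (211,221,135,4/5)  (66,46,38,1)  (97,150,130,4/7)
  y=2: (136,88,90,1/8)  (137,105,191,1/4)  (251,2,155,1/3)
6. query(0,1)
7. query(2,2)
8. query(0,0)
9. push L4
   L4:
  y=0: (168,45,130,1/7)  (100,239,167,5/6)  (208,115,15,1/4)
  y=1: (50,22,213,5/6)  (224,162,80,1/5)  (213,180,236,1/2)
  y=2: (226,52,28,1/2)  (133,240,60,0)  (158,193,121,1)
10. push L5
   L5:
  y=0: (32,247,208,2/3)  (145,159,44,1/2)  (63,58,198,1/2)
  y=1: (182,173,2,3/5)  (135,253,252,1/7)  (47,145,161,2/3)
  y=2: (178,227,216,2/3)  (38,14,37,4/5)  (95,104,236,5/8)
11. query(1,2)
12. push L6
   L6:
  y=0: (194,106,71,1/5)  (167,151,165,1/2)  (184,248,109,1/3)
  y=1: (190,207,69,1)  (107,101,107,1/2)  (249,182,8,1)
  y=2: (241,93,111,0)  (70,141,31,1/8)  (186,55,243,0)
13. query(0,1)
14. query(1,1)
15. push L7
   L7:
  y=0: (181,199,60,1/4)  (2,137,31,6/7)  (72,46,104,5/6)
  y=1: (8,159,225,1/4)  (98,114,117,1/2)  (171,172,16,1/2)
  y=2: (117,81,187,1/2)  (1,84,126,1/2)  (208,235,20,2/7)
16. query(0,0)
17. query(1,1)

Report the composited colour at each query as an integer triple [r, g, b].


query (1,0) [L1,L2] — begin 0,0,0
after L1 α=1: [59, 40, 104]
after L2 α=2/5: [629/5, 208/5, 668/5]
= [126, 42, 134]

query (0,1) [L1,L3] — begin 0,0,0
L1 α=1/2: [221/2, 83/2, 5]
L3 α=4/5: [1909/10, 1851/10, 109]
= [191, 185, 109]

query (2,2) [L1,L3] — begin 0,0,0
L1 α=2/5: [318/5, 8, 158/5]
L3 α=1/3: [1891/15, 6, 1091/15]
= [126, 6, 73]

(0,0) stack=L1,L3; from [0,0,0]:
after L1 α=1: [76, 17, 172]
after L3 α=1/2: [105/2, 125, 295/2]
rounded: [52, 125, 148]

(1,2) stack=L1,L3,L4,L5; from [0,0,0]:
+L1 (α=1/8) → [21/2, 125/4, 167/8]
+L3 (α=1/4) → [337/8, 795/16, 2029/32]
+L4 (α=0) → [337/8, 795/16, 2029/32]
+L5 (α=4/5) → [1553/40, 1691/80, 1353/32]
rounded: [39, 21, 42]

(0,1) stack=L1,L3,L4,L5,L6; from [0,0,0]:
after L1 α=1/2: [221/2, 83/2, 5]
after L3 α=4/5: [1909/10, 1851/10, 109]
after L4 α=5/6: [4409/60, 2951/60, 587/3]
after L5 α=3/5: [20789/150, 18521/150, 1192/15]
after L6 α=1: [190, 207, 69]
= [190, 207, 69]

(1,1) stack=L1,L3,L4,L5,L6; from [0,0,0]:
+L1 (α=1/2) → [54, 225/2, 91]
+L3 (α=1) → [66, 46, 38]
+L4 (α=1/5) → [488/5, 346/5, 232/5]
+L5 (α=1/7) → [3603/35, 3341/35, 2652/35]
+L6 (α=1/2) → [3674/35, 3438/35, 6397/70]
→ [105, 98, 91]

at x=0,y=0 over L1,L3,L4,L5,L6,L7:
+L1 (α=1) → [76, 17, 172]
+L3 (α=1/2) → [105/2, 125, 295/2]
+L4 (α=1/7) → [69, 795/7, 145]
+L5 (α=2/3) → [133/3, 4253/21, 187]
+L6 (α=1/5) → [1114/15, 19238/105, 819/5]
+L7 (α=1/4) → [2019/20, 26203/140, 2757/20]
rounded: [101, 187, 138]

(1,1) stack=L1,L3,L4,L5,L6,L7; from [0,0,0]:
L1 α=1/2: [54, 225/2, 91]
L3 α=1: [66, 46, 38]
L4 α=1/5: [488/5, 346/5, 232/5]
L5 α=1/7: [3603/35, 3341/35, 2652/35]
L6 α=1/2: [3674/35, 3438/35, 6397/70]
L7 α=1/2: [3552/35, 3714/35, 14587/140]
rounded: [101, 106, 104]


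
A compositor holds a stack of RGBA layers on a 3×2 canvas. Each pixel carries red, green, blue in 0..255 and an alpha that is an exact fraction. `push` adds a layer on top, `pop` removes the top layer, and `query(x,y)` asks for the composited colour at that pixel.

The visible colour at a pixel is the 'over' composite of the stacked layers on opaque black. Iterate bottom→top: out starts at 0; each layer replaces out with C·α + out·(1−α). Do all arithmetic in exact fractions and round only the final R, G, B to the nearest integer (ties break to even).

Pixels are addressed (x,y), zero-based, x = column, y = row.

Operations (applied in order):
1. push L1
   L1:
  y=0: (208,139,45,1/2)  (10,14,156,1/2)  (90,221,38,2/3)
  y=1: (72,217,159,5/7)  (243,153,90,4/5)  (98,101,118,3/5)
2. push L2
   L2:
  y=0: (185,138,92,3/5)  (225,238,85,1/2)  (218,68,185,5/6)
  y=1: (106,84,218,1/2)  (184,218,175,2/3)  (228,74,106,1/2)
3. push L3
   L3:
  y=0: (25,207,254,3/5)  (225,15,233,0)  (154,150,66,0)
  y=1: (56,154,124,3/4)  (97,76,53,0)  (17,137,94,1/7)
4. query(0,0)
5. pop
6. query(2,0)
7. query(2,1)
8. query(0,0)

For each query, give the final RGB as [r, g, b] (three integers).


at x=0,y=0 over L1,L2,L3:
after L1 α=1/2: [104, 139/2, 45/2]
after L2 α=3/5: [763/5, 553/5, 321/5]
after L3 α=3/5: [1901/25, 4211/25, 4452/25]
= [76, 168, 178]

query (2,0) [L1,L2] — begin 0,0,0
after L1 α=2/3: [60, 442/3, 76/3]
after L2 α=5/6: [575/3, 731/9, 2851/18]
rounded: [192, 81, 158]

query (2,1) [L1,L2] — begin 0,0,0
after L1 α=3/5: [294/5, 303/5, 354/5]
after L2 α=1/2: [717/5, 673/10, 442/5]
→ [143, 67, 88]

(0,0) stack=L1,L2; from [0,0,0]:
L1 α=1/2: [104, 139/2, 45/2]
L2 α=3/5: [763/5, 553/5, 321/5]
= [153, 111, 64]


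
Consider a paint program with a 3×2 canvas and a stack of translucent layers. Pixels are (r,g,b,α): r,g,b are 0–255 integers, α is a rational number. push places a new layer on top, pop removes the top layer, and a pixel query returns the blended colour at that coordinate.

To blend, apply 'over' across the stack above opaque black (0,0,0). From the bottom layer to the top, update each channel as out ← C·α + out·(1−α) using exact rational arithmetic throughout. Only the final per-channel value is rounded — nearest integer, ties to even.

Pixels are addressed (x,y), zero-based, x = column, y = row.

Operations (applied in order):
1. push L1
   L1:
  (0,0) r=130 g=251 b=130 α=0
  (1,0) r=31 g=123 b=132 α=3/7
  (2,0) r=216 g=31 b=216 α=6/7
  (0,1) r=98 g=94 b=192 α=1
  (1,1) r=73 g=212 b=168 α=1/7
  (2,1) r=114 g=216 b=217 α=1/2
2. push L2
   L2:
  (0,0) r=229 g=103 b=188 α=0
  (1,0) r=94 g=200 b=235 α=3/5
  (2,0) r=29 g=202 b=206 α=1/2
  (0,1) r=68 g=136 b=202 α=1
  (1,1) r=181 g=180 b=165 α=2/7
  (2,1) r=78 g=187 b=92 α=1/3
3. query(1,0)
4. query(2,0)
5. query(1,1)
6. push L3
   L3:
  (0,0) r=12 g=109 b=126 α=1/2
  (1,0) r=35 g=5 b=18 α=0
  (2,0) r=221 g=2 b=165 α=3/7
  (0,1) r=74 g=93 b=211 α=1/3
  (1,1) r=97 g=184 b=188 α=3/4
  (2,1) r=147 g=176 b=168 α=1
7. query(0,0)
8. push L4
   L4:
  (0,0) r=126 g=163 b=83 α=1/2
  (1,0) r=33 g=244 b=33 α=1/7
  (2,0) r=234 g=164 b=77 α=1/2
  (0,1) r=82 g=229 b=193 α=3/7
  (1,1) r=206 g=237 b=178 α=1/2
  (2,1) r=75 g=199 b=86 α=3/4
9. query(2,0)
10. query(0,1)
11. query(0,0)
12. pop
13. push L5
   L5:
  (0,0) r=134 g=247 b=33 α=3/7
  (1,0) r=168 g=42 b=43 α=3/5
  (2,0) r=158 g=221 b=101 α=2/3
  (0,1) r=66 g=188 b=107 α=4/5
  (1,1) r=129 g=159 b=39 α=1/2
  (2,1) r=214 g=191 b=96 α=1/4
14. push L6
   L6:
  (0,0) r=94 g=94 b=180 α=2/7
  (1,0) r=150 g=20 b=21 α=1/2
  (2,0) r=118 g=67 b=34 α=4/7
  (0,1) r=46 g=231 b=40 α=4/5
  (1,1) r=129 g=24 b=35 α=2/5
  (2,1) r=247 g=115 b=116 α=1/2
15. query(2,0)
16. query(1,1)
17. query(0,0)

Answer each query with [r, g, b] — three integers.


(1,0) stack=L1,L2; from [0,0,0]:
L1 α=3/7: [93/7, 369/7, 396/7]
L2 α=3/5: [432/7, 4938/35, 5727/35]
= [62, 141, 164]

at x=2,y=0 over L1,L2:
L1 α=6/7: [1296/7, 186/7, 1296/7]
L2 α=1/2: [1499/14, 800/7, 1369/7]
= [107, 114, 196]

(1,1) stack=L1,L2; from [0,0,0]:
L1 α=1/7: [73/7, 212/7, 24]
L2 α=2/7: [2899/49, 3580/49, 450/7]
→ [59, 73, 64]

query (0,0) [L1,L2,L3] — begin 0,0,0
after L1 α=0: [0, 0, 0]
after L2 α=0: [0, 0, 0]
after L3 α=1/2: [6, 109/2, 63]
→ [6, 54, 63]

query (2,0) [L1,L2,L3,L4] — begin 0,0,0
L1 α=6/7: [1296/7, 186/7, 1296/7]
L2 α=1/2: [1499/14, 800/7, 1369/7]
L3 α=3/7: [7639/49, 3242/49, 8941/49]
L4 α=1/2: [19105/98, 5639/49, 6357/49]
→ [195, 115, 130]

query (0,1) [L1,L2,L3,L4] — begin 0,0,0
L1 α=1: [98, 94, 192]
L2 α=1: [68, 136, 202]
L3 α=1/3: [70, 365/3, 205]
L4 α=3/7: [526/7, 503/3, 1399/7]
= [75, 168, 200]

at x=0,y=0 over L1,L2,L3,L4:
+L1 (α=0) → [0, 0, 0]
+L2 (α=0) → [0, 0, 0]
+L3 (α=1/2) → [6, 109/2, 63]
+L4 (α=1/2) → [66, 435/4, 73]
rounded: [66, 109, 73]

at x=2,y=0 over L1,L2,L3,L5,L6:
+L1 (α=6/7) → [1296/7, 186/7, 1296/7]
+L2 (α=1/2) → [1499/14, 800/7, 1369/7]
+L3 (α=3/7) → [7639/49, 3242/49, 8941/49]
+L5 (α=2/3) → [23123/147, 8300/49, 18839/147]
+L6 (α=4/7) → [46251/343, 38032/343, 25503/343]
rounded: [135, 111, 74]

(1,1) stack=L1,L2,L3,L5,L6; from [0,0,0]:
L1 α=1/7: [73/7, 212/7, 24]
L2 α=2/7: [2899/49, 3580/49, 450/7]
L3 α=3/4: [8579/98, 7657/49, 2199/14]
L5 α=1/2: [21221/196, 7724/49, 2745/28]
L6 α=2/5: [114231/980, 25524/245, 2039/28]
→ [117, 104, 73]

(0,0) stack=L1,L2,L3,L5,L6; from [0,0,0]:
+L1 (α=0) → [0, 0, 0]
+L2 (α=0) → [0, 0, 0]
+L3 (α=1/2) → [6, 109/2, 63]
+L5 (α=3/7) → [426/7, 137, 351/7]
+L6 (α=2/7) → [3446/49, 873/7, 4275/49]
rounded: [70, 125, 87]


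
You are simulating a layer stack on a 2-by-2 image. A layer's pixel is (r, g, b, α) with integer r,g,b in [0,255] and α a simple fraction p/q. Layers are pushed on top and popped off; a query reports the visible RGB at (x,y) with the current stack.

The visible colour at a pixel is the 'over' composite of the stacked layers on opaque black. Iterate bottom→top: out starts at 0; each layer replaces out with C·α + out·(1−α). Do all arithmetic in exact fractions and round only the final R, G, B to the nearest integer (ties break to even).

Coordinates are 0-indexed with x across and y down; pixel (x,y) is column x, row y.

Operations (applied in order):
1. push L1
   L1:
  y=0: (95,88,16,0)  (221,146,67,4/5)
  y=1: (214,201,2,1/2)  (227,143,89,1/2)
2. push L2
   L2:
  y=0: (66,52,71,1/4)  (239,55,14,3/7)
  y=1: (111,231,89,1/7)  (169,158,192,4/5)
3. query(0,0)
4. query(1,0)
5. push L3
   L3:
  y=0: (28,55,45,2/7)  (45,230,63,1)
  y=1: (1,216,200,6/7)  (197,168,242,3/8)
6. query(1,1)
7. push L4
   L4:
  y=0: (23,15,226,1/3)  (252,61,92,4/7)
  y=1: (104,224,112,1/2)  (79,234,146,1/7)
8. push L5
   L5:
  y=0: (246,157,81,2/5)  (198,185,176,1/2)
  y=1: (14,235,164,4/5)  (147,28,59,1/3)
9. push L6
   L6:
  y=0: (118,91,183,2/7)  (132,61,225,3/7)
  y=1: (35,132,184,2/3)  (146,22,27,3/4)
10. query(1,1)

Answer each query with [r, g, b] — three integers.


query (0,0) [L1,L2] — begin 0,0,0
after L1 α=0: [0, 0, 0]
after L2 α=1/4: [33/2, 13, 71/4]
= [16, 13, 18]

(1,0) stack=L1,L2; from [0,0,0]:
+L1 (α=4/5) → [884/5, 584/5, 268/5]
+L2 (α=3/7) → [7121/35, 3161/35, 1282/35]
→ [203, 90, 37]

(1,1) stack=L1,L2,L3; from [0,0,0]:
after L1 α=1/2: [227/2, 143/2, 89/2]
after L2 α=4/5: [1579/10, 1407/10, 325/2]
after L3 α=3/8: [2761/16, 2415/16, 3077/16]
→ [173, 151, 192]

query (1,1) [L1,L2,L3,L4,L5,L6] — begin 0,0,0
after L1 α=1/2: [227/2, 143/2, 89/2]
after L2 α=4/5: [1579/10, 1407/10, 325/2]
after L3 α=3/8: [2761/16, 2415/16, 3077/16]
after L4 α=1/7: [8915/56, 9117/56, 10399/56]
after L5 α=1/3: [13031/84, 9901/84, 4017/28]
after L6 α=3/4: [49823/336, 15445/336, 6285/112]
= [148, 46, 56]


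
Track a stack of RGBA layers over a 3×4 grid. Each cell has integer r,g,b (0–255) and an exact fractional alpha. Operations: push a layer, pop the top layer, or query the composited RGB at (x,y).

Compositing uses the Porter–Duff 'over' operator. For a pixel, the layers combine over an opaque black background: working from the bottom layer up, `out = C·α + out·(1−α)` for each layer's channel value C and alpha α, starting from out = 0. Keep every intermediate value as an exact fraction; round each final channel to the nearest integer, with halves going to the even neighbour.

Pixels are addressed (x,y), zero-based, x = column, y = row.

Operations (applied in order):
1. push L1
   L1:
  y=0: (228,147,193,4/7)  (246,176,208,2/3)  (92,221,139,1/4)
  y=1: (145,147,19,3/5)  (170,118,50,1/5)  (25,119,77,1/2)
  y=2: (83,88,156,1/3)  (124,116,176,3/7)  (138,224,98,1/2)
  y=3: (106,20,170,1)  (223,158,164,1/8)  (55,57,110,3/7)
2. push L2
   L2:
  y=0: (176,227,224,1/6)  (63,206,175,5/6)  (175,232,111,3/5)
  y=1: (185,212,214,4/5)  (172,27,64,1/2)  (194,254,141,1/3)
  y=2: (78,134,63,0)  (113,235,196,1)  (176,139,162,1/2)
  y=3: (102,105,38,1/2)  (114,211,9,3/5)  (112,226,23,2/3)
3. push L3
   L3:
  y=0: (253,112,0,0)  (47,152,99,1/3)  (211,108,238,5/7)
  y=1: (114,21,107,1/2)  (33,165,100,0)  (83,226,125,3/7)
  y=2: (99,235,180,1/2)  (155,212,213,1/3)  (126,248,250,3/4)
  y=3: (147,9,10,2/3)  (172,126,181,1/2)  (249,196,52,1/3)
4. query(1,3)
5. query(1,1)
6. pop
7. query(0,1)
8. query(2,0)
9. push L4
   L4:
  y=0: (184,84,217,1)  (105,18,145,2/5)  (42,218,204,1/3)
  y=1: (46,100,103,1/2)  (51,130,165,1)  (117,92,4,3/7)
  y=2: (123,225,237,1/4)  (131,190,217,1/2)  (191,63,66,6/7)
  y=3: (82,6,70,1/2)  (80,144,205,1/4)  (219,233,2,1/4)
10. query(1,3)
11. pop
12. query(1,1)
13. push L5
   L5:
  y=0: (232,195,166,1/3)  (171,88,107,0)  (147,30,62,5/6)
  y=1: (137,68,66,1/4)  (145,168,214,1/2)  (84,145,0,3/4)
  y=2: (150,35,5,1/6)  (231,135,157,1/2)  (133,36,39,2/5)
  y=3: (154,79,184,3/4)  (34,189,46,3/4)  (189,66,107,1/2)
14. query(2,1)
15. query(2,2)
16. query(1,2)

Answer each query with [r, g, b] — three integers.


query (1,3) [L1,L2,L3] — begin 0,0,0
L1 α=1/8: [223/8, 79/4, 41/2]
L2 α=3/5: [1591/20, 269/2, 68/5]
L3 α=1/2: [5031/40, 521/4, 973/10]
= [126, 130, 97]

(1,1) stack=L1,L2,L3; from [0,0,0]:
L1 α=1/5: [34, 118/5, 10]
L2 α=1/2: [103, 253/10, 37]
L3 α=0: [103, 253/10, 37]
rounded: [103, 25, 37]

(0,1) stack=L1,L2; from [0,0,0]:
after L1 α=3/5: [87, 441/5, 57/5]
after L2 α=4/5: [827/5, 4681/25, 4337/25]
= [165, 187, 173]

(2,0) stack=L1,L2; from [0,0,0]:
after L1 α=1/4: [23, 221/4, 139/4]
after L2 α=3/5: [571/5, 1613/10, 161/2]
→ [114, 161, 80]

(1,3) stack=L1,L2,L4; from [0,0,0]:
L1 α=1/8: [223/8, 79/4, 41/2]
L2 α=3/5: [1591/20, 269/2, 68/5]
L4 α=1/4: [6373/80, 1095/8, 1229/20]
rounded: [80, 137, 61]

at x=1,y=1 over L1,L2:
after L1 α=1/5: [34, 118/5, 10]
after L2 α=1/2: [103, 253/10, 37]
→ [103, 25, 37]

query (2,1) [L1,L2,L5] — begin 0,0,0
after L1 α=1/2: [25/2, 119/2, 77/2]
after L2 α=1/3: [73, 373/3, 218/3]
after L5 α=3/4: [325/4, 839/6, 109/6]
→ [81, 140, 18]

(2,2) stack=L1,L2,L5; from [0,0,0]:
after L1 α=1/2: [69, 112, 49]
after L2 α=1/2: [245/2, 251/2, 211/2]
after L5 α=2/5: [1267/10, 897/10, 789/10]
= [127, 90, 79]

at x=1,y=2 over L1,L2,L5:
+L1 (α=3/7) → [372/7, 348/7, 528/7]
+L2 (α=1) → [113, 235, 196]
+L5 (α=1/2) → [172, 185, 353/2]
rounded: [172, 185, 176]


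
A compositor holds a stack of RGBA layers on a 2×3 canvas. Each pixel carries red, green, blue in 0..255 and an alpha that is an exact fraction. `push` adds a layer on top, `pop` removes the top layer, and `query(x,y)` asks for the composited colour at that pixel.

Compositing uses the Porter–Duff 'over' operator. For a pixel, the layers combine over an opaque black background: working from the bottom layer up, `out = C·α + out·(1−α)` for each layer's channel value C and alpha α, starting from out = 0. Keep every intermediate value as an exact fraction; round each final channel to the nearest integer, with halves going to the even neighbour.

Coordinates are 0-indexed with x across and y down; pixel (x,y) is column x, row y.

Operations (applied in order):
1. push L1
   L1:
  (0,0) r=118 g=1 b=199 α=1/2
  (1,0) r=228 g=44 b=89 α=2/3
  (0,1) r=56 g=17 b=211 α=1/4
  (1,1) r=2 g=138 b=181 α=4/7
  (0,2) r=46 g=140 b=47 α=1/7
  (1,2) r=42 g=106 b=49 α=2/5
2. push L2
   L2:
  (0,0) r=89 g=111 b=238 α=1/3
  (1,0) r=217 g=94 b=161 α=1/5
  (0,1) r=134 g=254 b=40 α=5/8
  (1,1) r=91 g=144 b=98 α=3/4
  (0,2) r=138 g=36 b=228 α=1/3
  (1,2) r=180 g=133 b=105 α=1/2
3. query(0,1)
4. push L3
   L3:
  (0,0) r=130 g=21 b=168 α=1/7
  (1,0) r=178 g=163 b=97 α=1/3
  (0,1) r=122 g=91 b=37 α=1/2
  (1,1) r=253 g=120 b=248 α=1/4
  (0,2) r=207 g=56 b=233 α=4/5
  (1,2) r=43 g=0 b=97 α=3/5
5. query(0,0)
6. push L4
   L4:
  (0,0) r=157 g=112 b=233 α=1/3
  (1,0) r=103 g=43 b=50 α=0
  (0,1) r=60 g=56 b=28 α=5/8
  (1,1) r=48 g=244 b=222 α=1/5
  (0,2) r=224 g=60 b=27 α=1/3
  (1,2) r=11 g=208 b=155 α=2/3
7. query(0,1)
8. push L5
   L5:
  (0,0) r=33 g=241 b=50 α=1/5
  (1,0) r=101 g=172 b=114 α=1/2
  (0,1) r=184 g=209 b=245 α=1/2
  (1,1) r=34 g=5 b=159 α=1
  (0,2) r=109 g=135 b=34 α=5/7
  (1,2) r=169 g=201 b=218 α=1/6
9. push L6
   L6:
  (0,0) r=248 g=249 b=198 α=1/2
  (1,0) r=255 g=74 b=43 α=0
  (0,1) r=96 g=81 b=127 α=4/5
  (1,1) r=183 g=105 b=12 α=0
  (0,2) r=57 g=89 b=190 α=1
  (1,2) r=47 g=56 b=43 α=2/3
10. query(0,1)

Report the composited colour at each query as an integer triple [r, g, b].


query (0,1) [L1,L2] — begin 0,0,0
after L1 α=1/4: [14, 17/4, 211/4]
after L2 α=5/8: [89, 5131/32, 1433/32]
rounded: [89, 160, 45]

at x=0,y=0 over L1,L2,L3:
L1 α=1/2: [59, 1/2, 199/2]
L2 α=1/3: [69, 112/3, 437/3]
L3 α=1/7: [544/7, 35, 1042/7]
rounded: [78, 35, 149]

(0,1) stack=L1,L2,L3,L4; from [0,0,0]:
L1 α=1/4: [14, 17/4, 211/4]
L2 α=5/8: [89, 5131/32, 1433/32]
L3 α=1/2: [211/2, 8043/64, 2617/64]
L4 α=5/8: [1233/16, 42049/512, 16811/512]
→ [77, 82, 33]

at x=0,y=1 over L1,L2,L3,L4,L5,L6:
+L1 (α=1/4) → [14, 17/4, 211/4]
+L2 (α=5/8) → [89, 5131/32, 1433/32]
+L3 (α=1/2) → [211/2, 8043/64, 2617/64]
+L4 (α=5/8) → [1233/16, 42049/512, 16811/512]
+L5 (α=1/2) → [4177/32, 149057/1024, 142251/1024]
+L6 (α=4/5) → [3293/32, 480833/5120, 662443/5120]
→ [103, 94, 129]


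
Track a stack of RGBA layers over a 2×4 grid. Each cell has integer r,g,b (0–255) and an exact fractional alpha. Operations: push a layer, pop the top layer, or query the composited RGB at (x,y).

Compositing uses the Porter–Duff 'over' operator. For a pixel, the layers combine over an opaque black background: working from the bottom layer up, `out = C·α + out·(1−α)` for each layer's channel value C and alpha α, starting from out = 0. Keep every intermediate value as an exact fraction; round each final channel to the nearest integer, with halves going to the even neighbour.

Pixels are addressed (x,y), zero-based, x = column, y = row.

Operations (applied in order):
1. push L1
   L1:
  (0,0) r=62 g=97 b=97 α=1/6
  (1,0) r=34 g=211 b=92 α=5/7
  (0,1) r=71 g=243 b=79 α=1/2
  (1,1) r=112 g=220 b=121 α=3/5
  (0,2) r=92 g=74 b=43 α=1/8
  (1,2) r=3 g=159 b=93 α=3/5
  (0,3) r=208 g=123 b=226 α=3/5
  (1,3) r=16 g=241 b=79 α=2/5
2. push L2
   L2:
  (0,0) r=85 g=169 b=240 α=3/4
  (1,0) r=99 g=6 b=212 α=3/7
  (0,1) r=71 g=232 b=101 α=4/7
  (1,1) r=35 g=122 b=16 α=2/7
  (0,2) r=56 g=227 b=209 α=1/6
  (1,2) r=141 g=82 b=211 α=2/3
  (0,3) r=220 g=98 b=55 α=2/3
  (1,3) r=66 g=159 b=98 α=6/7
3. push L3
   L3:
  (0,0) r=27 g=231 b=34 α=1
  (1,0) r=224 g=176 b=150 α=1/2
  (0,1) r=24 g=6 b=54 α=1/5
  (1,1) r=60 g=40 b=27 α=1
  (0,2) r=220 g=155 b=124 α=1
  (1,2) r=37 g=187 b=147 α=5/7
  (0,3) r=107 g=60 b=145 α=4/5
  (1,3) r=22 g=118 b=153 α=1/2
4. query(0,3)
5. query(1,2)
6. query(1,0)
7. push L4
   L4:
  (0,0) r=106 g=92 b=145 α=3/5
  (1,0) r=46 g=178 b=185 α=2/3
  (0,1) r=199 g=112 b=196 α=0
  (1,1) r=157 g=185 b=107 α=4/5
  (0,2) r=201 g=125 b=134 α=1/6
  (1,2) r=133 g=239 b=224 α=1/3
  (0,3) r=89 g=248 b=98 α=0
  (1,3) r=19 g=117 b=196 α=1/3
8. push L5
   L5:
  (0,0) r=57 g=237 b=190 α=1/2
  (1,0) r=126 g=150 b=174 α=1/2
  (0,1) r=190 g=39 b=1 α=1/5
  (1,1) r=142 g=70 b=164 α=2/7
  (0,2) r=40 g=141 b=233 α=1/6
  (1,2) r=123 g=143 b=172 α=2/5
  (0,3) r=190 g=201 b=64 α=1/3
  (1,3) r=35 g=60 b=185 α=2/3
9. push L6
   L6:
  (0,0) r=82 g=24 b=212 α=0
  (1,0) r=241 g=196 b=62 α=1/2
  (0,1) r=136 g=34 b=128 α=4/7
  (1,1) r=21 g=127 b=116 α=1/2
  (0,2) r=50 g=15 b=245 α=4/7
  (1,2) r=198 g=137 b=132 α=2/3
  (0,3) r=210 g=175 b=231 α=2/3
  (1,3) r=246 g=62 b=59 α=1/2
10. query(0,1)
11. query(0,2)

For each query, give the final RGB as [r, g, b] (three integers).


(0,3) stack=L1,L2,L3; from [0,0,0]:
L1 α=3/5: [624/5, 369/5, 678/5]
L2 α=2/3: [2824/15, 1349/15, 1228/15]
L3 α=4/5: [9244/75, 4949/75, 9928/75]
rounded: [123, 66, 132]

query (1,2) [L1,L2,L3] — begin 0,0,0
+L1 (α=3/5) → [9/5, 477/5, 279/5]
+L2 (α=2/3) → [473/5, 1297/15, 2389/15]
+L3 (α=5/7) → [1871/35, 16619/105, 15803/105]
→ [53, 158, 151]

at x=1,y=0 over L1,L2,L3:
L1 α=5/7: [170/7, 1055/7, 460/7]
L2 α=3/7: [2759/49, 4346/49, 6292/49]
L3 α=1/2: [13735/98, 6485/49, 6821/49]
→ [140, 132, 139]

at x=0,y=1 over L1,L2,L3,L4,L5,L6:
after L1 α=1/2: [71/2, 243/2, 79/2]
after L2 α=4/7: [781/14, 2585/14, 1045/14]
after L3 α=1/5: [346/7, 5212/35, 2468/35]
after L4 α=0: [346/7, 5212/35, 2468/35]
after L5 α=1/5: [2714/35, 22213/175, 9907/175]
after L6 α=4/7: [27182/245, 90439/1225, 119321/1225]
→ [111, 74, 97]

at x=0,y=2 over L1,L2,L3,L4,L5,L6:
L1 α=1/8: [23/2, 37/4, 43/8]
L2 α=1/6: [227/12, 1093/24, 629/16]
L3 α=1: [220, 155, 124]
L4 α=1/6: [1301/6, 150, 377/3]
L5 α=1/6: [6745/36, 297/2, 1292/9]
L6 α=4/7: [9145/84, 1011/14, 4232/21]
rounded: [109, 72, 202]


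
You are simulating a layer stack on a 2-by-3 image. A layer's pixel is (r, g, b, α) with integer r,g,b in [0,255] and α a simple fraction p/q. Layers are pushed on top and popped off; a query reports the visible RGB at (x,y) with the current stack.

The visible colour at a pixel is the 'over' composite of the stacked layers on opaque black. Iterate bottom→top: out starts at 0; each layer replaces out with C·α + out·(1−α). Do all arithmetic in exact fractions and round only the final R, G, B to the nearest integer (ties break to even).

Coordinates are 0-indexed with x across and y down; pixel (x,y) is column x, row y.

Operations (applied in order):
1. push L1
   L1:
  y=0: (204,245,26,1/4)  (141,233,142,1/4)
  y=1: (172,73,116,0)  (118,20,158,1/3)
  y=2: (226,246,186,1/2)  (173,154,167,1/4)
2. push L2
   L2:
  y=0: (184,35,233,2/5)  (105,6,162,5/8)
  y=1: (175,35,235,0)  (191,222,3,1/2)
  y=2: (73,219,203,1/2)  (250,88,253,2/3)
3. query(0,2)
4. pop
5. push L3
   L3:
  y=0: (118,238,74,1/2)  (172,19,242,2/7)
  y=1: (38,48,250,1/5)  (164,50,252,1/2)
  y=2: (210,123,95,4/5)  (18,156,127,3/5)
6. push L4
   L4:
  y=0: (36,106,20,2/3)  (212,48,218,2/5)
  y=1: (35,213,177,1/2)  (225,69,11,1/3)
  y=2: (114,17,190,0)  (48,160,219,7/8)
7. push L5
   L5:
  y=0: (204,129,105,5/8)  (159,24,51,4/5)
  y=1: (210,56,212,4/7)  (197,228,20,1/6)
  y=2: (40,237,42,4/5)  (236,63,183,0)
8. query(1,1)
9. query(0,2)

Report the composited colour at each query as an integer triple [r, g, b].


query (0,2) [L1,L2] — begin 0,0,0
after L1 α=1/2: [113, 123, 93]
after L2 α=1/2: [93, 171, 148]
= [93, 171, 148]

(1,1) stack=L1,L3,L4,L5; from [0,0,0]:
L1 α=1/3: [118/3, 20/3, 158/3]
L3 α=1/2: [305/3, 85/3, 457/3]
L4 α=1/3: [1285/9, 377/9, 947/9]
L5 α=1/6: [4099/27, 3937/54, 4915/54]
= [152, 73, 91]

(0,2) stack=L1,L3,L4,L5; from [0,0,0]:
L1 α=1/2: [113, 123, 93]
L3 α=4/5: [953/5, 123, 473/5]
L4 α=0: [953/5, 123, 473/5]
L5 α=4/5: [1753/25, 1071/5, 1313/25]
→ [70, 214, 53]


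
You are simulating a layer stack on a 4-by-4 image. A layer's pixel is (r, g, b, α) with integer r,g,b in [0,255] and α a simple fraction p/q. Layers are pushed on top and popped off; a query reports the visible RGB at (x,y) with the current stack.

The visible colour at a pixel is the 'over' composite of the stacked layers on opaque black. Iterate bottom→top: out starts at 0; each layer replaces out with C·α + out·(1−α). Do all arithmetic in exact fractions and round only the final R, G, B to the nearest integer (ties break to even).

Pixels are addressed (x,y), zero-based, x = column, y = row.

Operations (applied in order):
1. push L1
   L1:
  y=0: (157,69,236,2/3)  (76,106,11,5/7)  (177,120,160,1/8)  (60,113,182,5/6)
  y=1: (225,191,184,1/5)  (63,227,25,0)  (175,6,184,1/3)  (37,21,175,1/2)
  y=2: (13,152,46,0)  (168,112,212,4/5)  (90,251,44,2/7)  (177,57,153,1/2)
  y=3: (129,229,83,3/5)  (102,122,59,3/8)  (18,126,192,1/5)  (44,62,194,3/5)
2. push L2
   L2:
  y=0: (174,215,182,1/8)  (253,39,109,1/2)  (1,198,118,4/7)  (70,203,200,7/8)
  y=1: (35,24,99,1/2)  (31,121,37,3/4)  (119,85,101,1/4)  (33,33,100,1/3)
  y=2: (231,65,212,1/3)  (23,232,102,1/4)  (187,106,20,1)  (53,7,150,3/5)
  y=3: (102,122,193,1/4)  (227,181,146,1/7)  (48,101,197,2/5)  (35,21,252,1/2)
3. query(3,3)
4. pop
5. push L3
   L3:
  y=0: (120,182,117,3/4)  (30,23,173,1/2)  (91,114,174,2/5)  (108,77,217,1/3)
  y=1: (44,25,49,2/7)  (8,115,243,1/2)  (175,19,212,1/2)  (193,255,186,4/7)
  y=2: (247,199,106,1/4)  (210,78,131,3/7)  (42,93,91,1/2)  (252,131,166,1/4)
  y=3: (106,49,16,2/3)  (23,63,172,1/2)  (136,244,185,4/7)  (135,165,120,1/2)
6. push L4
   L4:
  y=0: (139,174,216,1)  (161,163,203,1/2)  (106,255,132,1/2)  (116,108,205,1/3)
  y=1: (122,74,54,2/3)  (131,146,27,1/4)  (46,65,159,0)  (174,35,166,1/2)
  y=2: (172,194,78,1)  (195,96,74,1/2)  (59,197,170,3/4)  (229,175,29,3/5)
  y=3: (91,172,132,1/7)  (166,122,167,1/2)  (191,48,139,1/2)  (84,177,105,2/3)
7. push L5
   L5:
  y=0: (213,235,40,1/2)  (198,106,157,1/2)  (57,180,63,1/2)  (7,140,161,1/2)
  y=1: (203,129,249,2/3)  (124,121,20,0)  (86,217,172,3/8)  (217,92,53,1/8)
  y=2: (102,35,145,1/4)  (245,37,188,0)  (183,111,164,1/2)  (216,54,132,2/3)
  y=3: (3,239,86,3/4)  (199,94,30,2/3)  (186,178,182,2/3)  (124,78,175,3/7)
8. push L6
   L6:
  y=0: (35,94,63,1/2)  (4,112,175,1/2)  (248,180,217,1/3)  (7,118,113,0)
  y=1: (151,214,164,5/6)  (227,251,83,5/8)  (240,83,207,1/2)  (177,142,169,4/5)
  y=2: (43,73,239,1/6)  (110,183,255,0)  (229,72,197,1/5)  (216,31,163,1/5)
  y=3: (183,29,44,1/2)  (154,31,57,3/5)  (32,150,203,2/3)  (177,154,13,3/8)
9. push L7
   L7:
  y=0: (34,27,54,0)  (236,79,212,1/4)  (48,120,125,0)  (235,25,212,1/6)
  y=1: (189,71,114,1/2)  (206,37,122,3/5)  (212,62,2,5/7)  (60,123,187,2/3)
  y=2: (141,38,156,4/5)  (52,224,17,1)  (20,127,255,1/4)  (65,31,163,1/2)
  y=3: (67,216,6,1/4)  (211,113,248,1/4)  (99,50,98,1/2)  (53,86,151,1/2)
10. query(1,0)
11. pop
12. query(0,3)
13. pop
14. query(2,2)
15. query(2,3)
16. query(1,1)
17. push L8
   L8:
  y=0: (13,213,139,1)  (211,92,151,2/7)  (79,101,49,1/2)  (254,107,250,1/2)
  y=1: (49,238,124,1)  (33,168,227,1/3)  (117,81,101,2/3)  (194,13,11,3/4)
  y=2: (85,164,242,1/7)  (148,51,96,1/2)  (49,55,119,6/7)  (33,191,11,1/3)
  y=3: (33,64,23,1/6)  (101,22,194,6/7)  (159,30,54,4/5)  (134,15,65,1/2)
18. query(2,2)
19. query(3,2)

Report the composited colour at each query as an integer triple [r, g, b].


(3,3) stack=L1,L2; from [0,0,0]:
after L1 α=3/5: [132/5, 186/5, 582/5]
after L2 α=1/2: [307/10, 291/10, 921/5]
= [31, 29, 184]

at x=1,y=0 over L1,L3,L4,L5,L6,L7:
L1 α=5/7: [380/7, 530/7, 55/7]
L3 α=1/2: [295/7, 691/14, 633/7]
L4 α=1/2: [711/7, 2973/28, 1027/7]
L5 α=1/2: [2097/14, 5941/56, 1063/7]
L6 α=1/2: [2153/28, 12213/112, 1144/7]
L7 α=1/4: [13067/112, 45487/448, 1229/7]
→ [117, 102, 176]

query (0,3) [L1,L3,L4,L5,L6] — begin 0,0,0
after L1 α=3/5: [387/5, 687/5, 249/5]
after L3 α=2/3: [1447/15, 1177/15, 409/15]
after L4 α=1/7: [3349/35, 3214/35, 1478/35]
after L5 α=3/4: [916/35, 28309/140, 2627/35]
after L6 α=1/2: [7321/70, 32369/280, 4167/70]
→ [105, 116, 60]

query (2,2) [L1,L3,L4,L5] — begin 0,0,0
L1 α=2/7: [180/7, 502/7, 88/7]
L3 α=1/2: [237/7, 1153/14, 725/14]
L4 α=3/4: [369/7, 9427/56, 7865/56]
L5 α=1/2: [825/7, 15643/112, 17049/112]
= [118, 140, 152]

at x=2,y=3 over L1,L3,L4,L5:
after L1 α=1/5: [18/5, 126/5, 192/5]
after L3 α=4/7: [2774/35, 5258/35, 4276/35]
after L4 α=1/2: [9459/70, 3469/35, 9141/70]
after L5 α=2/3: [11833/70, 15929/105, 34621/210]
→ [169, 152, 165]

at x=1,y=1 over L1,L3,L4,L5:
L1 α=0: [0, 0, 0]
L3 α=1/2: [4, 115/2, 243/2]
L4 α=1/4: [143/4, 637/8, 783/8]
L5 α=0: [143/4, 637/8, 783/8]
→ [36, 80, 98]

query (2,2) [L1,L3,L4,L5,L8] — begin 0,0,0
after L1 α=2/7: [180/7, 502/7, 88/7]
after L3 α=1/2: [237/7, 1153/14, 725/14]
after L4 α=3/4: [369/7, 9427/56, 7865/56]
after L5 α=1/2: [825/7, 15643/112, 17049/112]
after L8 α=6/7: [2883/49, 52603/784, 97017/784]
rounded: [59, 67, 124]

(3,2) stack=L1,L3,L4,L5,L8; from [0,0,0]:
L1 α=1/2: [177/2, 57/2, 153/2]
L3 α=1/4: [1035/8, 433/8, 791/8]
L4 α=3/5: [3783/20, 2533/20, 1139/20]
L5 α=2/3: [4141/20, 4693/60, 6419/60]
L8 α=1/3: [4471/30, 10423/90, 6749/90]
= [149, 116, 75]


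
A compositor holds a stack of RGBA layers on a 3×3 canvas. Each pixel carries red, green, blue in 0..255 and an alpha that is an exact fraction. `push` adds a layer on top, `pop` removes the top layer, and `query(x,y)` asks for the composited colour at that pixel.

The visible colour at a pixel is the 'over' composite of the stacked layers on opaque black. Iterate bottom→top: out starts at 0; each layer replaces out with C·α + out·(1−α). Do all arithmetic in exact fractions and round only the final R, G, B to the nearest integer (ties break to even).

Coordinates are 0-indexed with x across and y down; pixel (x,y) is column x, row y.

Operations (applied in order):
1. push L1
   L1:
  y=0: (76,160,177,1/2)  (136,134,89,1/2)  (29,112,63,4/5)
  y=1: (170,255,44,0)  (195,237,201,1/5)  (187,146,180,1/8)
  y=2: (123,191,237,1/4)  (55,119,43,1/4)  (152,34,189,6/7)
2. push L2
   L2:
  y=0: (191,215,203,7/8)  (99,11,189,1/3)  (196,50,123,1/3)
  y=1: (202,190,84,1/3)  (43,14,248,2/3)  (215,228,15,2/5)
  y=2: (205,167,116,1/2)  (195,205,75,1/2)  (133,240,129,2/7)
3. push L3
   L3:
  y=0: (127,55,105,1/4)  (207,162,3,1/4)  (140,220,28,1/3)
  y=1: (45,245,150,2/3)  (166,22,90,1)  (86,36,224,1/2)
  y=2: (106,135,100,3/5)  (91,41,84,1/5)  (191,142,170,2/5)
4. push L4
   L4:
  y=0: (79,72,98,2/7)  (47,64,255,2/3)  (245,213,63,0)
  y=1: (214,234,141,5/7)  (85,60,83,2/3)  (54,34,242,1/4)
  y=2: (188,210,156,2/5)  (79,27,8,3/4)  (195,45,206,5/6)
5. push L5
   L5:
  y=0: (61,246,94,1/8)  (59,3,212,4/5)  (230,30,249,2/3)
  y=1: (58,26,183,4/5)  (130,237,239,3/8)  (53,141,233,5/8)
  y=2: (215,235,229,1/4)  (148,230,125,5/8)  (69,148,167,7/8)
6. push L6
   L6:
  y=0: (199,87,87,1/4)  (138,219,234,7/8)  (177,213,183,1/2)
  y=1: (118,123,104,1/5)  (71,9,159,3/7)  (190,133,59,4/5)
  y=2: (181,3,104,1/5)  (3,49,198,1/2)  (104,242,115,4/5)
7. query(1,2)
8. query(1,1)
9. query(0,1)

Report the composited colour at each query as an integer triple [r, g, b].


at x=1,y=2 over L1,L2,L3,L4,L5,L6:
after L1 α=1/4: [55/4, 119/4, 43/4]
after L2 α=1/2: [835/8, 939/8, 343/8]
after L3 α=1/5: [1017/10, 1021/10, 511/10]
after L4 α=3/4: [3387/40, 1831/40, 751/40]
after L5 α=5/8: [39761/320, 51493/320, 27253/320]
after L6 α=1/2: [40721/640, 67173/640, 90613/640]
= [64, 105, 142]

query (1,1) [L1,L2,L3,L4,L5,L6] — begin 0,0,0
L1 α=1/5: [39, 237/5, 201/5]
L2 α=2/3: [125/3, 377/15, 2681/15]
L3 α=1: [166, 22, 90]
L4 α=2/3: [112, 142/3, 256/3]
L5 α=3/8: [475/4, 2843/24, 3431/24]
L6 α=3/7: [688/7, 3005/42, 899/6]
= [98, 72, 150]

query (0,1) [L1,L2,L3,L4,L5,L6] — begin 0,0,0
+L1 (α=0) → [0, 0, 0]
+L2 (α=1/3) → [202/3, 190/3, 28]
+L3 (α=2/3) → [472/9, 1660/9, 328/3]
+L4 (α=5/7) → [10574/63, 13850/63, 2771/21]
+L5 (α=4/5) → [5038/63, 20402/315, 18143/105]
+L6 (α=1/5) → [27586/315, 120353/1575, 83492/525]
→ [88, 76, 159]


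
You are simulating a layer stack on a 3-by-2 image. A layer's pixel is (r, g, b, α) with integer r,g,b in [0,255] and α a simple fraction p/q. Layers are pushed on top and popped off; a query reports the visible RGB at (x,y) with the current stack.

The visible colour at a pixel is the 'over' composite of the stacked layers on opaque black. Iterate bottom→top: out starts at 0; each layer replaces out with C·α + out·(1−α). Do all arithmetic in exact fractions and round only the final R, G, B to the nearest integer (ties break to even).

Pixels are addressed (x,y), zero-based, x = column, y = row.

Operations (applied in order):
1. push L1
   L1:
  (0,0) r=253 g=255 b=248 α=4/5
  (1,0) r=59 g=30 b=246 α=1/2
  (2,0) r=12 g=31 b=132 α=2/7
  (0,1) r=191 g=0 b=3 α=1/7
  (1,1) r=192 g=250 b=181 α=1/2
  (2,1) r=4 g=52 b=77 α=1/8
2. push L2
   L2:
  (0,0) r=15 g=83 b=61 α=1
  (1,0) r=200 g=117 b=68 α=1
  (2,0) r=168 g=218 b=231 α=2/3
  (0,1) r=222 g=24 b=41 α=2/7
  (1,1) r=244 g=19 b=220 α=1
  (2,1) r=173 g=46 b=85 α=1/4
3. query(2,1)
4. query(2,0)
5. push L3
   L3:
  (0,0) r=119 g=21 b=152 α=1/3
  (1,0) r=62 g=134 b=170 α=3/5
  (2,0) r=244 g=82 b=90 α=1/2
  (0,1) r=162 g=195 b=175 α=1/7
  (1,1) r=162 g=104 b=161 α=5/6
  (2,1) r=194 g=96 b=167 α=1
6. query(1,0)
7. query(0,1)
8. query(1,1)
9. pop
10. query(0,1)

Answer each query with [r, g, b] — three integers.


at x=2,y=1 over L1,L2:
+L1 (α=1/8) → [1/2, 13/2, 77/8]
+L2 (α=1/4) → [349/8, 131/8, 911/32]
rounded: [44, 16, 28]

query (2,0) [L1,L2] — begin 0,0,0
+L1 (α=2/7) → [24/7, 62/7, 264/7]
+L2 (α=2/3) → [792/7, 1038/7, 1166/7]
→ [113, 148, 167]

at x=1,y=0 over L1,L2,L3:
L1 α=1/2: [59/2, 15, 123]
L2 α=1: [200, 117, 68]
L3 α=3/5: [586/5, 636/5, 646/5]
rounded: [117, 127, 129]

at x=0,y=1 over L1,L2,L3:
after L1 α=1/7: [191/7, 0, 3/7]
after L2 α=2/7: [4063/49, 48/7, 589/49]
after L3 α=1/7: [32316/343, 1653/49, 12109/343]
rounded: [94, 34, 35]

query (1,1) [L1,L2,L3] — begin 0,0,0
+L1 (α=1/2) → [96, 125, 181/2]
+L2 (α=1) → [244, 19, 220]
+L3 (α=5/6) → [527/3, 539/6, 1025/6]
→ [176, 90, 171]

query (0,1) [L1,L2] — begin 0,0,0
L1 α=1/7: [191/7, 0, 3/7]
L2 α=2/7: [4063/49, 48/7, 589/49]
→ [83, 7, 12]


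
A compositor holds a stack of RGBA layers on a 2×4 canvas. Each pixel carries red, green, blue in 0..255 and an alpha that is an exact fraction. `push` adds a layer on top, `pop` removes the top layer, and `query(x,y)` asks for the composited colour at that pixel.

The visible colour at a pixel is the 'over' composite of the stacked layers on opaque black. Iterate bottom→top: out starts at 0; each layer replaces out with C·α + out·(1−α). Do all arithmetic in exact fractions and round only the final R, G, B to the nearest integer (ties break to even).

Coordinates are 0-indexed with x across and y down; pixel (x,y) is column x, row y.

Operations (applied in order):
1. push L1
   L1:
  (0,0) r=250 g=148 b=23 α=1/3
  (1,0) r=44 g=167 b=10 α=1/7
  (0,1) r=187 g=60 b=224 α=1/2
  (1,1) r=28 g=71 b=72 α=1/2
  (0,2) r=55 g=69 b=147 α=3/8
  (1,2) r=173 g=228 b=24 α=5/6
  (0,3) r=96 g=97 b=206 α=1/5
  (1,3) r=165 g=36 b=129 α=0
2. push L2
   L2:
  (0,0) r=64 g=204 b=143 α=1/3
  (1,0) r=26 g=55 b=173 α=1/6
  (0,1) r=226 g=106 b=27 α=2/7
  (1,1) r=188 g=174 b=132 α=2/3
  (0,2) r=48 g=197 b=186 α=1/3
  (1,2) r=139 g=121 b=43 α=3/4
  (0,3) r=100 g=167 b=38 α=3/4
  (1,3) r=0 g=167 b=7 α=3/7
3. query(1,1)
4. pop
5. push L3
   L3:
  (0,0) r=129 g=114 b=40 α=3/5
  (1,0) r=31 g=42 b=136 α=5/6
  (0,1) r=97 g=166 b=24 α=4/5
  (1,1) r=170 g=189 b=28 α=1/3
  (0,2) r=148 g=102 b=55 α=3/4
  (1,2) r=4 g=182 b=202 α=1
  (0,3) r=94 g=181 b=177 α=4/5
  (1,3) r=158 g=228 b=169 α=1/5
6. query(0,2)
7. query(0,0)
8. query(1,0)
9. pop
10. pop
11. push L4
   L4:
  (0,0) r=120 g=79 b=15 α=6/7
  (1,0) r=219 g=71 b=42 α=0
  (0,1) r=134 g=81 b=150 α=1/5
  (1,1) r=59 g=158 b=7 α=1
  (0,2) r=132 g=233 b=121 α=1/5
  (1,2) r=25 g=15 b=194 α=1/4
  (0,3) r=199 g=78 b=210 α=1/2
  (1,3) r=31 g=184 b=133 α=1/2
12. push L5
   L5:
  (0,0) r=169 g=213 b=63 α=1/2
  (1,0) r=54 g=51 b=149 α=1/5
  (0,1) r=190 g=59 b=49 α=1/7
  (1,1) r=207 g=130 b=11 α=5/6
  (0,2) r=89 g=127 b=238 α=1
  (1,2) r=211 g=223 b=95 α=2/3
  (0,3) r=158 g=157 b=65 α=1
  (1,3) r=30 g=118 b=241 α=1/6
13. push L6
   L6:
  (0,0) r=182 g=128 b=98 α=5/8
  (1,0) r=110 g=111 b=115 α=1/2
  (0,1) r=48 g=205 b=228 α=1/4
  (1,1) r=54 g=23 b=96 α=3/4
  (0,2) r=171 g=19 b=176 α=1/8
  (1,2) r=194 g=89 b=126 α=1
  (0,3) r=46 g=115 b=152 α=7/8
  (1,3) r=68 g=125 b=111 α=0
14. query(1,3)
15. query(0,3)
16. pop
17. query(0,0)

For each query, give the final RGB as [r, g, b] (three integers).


at x=1,y=1 over L1,L2:
+L1 (α=1/2) → [14, 71/2, 36]
+L2 (α=2/3) → [130, 767/6, 100]
→ [130, 128, 100]

(0,2) stack=L1,L3; from [0,0,0]:
+L1 (α=3/8) → [165/8, 207/8, 441/8]
+L3 (α=3/4) → [3717/32, 2655/32, 1761/32]
→ [116, 83, 55]

query (0,0) [L1,L3] — begin 0,0,0
L1 α=1/3: [250/3, 148/3, 23/3]
L3 α=3/5: [1661/15, 1322/15, 406/15]
→ [111, 88, 27]

at x=1,y=0 over L1,L3:
after L1 α=1/7: [44/7, 167/7, 10/7]
after L3 α=5/6: [1129/42, 1637/42, 795/7]
= [27, 39, 114]

(1,3) stack=L4,L5,L6; from [0,0,0]:
+L4 (α=1/2) → [31/2, 92, 133/2]
+L5 (α=1/6) → [215/12, 289/3, 1147/12]
+L6 (α=0) → [215/12, 289/3, 1147/12]
= [18, 96, 96]

(0,3) stack=L4,L5,L6; from [0,0,0]:
after L4 α=1/2: [199/2, 39, 105]
after L5 α=1: [158, 157, 65]
after L6 α=7/8: [60, 481/4, 1129/8]
→ [60, 120, 141]

at x=0,y=0 over L4,L5:
L4 α=6/7: [720/7, 474/7, 90/7]
L5 α=1/2: [1903/14, 1965/14, 531/14]
→ [136, 140, 38]


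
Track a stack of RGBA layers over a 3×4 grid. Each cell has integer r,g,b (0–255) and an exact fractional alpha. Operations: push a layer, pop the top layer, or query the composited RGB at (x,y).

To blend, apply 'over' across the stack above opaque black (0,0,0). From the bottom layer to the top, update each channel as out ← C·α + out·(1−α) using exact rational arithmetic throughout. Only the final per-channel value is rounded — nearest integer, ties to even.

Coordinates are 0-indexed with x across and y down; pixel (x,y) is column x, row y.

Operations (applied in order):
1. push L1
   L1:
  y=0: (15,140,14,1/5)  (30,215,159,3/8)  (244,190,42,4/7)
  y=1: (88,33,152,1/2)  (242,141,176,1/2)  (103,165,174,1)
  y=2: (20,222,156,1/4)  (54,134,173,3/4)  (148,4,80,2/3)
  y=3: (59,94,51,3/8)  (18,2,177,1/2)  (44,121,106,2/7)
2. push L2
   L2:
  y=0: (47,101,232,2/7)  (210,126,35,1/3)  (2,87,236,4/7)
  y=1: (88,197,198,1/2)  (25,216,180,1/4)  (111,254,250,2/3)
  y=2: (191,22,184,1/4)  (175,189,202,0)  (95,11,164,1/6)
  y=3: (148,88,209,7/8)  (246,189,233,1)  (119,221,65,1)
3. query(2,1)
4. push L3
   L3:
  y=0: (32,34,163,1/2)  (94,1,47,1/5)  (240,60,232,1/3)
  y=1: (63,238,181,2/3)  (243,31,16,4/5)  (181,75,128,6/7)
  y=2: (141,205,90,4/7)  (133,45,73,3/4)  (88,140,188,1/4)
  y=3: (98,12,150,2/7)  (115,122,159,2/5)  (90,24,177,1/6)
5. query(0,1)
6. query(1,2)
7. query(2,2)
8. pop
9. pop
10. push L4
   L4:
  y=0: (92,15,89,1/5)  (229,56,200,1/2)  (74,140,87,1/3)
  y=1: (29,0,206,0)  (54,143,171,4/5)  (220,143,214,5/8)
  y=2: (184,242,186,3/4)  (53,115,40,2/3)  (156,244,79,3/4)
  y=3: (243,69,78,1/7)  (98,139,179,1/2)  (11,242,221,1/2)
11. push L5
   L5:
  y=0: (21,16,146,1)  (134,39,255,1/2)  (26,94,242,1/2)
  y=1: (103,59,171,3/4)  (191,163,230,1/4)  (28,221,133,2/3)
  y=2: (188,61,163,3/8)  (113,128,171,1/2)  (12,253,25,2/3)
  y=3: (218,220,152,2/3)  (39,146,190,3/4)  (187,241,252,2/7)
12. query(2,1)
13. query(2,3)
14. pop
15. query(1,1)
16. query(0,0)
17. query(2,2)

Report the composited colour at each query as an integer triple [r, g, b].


query (2,1) [L1,L2] — begin 0,0,0
+L1 (α=1) → [103, 165, 174]
+L2 (α=2/3) → [325/3, 673/3, 674/3]
= [108, 224, 225]

(0,1) stack=L1,L2,L3; from [0,0,0]:
+L1 (α=1/2) → [44, 33/2, 76]
+L2 (α=1/2) → [66, 427/4, 137]
+L3 (α=2/3) → [64, 777/4, 499/3]
= [64, 194, 166]

at x=1,y=2 over L1,L2,L3:
+L1 (α=3/4) → [81/2, 201/2, 519/4]
+L2 (α=0) → [81/2, 201/2, 519/4]
+L3 (α=3/4) → [879/8, 471/8, 1395/16]
rounded: [110, 59, 87]

query (2,2) [L1,L2,L3] — begin 0,0,0
after L1 α=2/3: [296/3, 8/3, 160/3]
after L2 α=1/6: [1765/18, 73/18, 646/9]
after L3 α=1/4: [2293/24, 913/24, 605/6]
rounded: [96, 38, 101]

(2,1) stack=L1,L4,L5; from [0,0,0]:
+L1 (α=1) → [103, 165, 174]
+L4 (α=5/8) → [1409/8, 605/4, 199]
+L5 (α=2/3) → [619/8, 791/4, 155]
→ [77, 198, 155]

at x=2,y=3 over L1,L4,L5:
L1 α=2/7: [88/7, 242/7, 212/7]
L4 α=1/2: [165/14, 968/7, 1759/14]
L5 α=2/7: [6061/98, 8214/49, 15851/98]
→ [62, 168, 162]

(1,1) stack=L1,L4; from [0,0,0]:
L1 α=1/2: [121, 141/2, 88]
L4 α=4/5: [337/5, 257/2, 772/5]
rounded: [67, 128, 154]

(0,0) stack=L1,L4; from [0,0,0]:
+L1 (α=1/5) → [3, 28, 14/5]
+L4 (α=1/5) → [104/5, 127/5, 501/25]
rounded: [21, 25, 20]

(2,2) stack=L1,L4; from [0,0,0]:
after L1 α=2/3: [296/3, 8/3, 160/3]
after L4 α=3/4: [425/3, 551/3, 871/12]
= [142, 184, 73]
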